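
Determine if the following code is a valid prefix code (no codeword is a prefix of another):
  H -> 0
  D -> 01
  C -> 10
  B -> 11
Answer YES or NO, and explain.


Checking each pair (does one codeword prefix another?):
  H='0' vs D='01': prefix -- VIOLATION

NO -- this is NOT a valid prefix code. H (0) is a prefix of D (01).


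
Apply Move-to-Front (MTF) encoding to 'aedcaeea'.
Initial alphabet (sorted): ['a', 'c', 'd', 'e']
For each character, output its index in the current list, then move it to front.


MTF encoding:
'a': index 0 in ['a', 'c', 'd', 'e'] -> ['a', 'c', 'd', 'e']
'e': index 3 in ['a', 'c', 'd', 'e'] -> ['e', 'a', 'c', 'd']
'd': index 3 in ['e', 'a', 'c', 'd'] -> ['d', 'e', 'a', 'c']
'c': index 3 in ['d', 'e', 'a', 'c'] -> ['c', 'd', 'e', 'a']
'a': index 3 in ['c', 'd', 'e', 'a'] -> ['a', 'c', 'd', 'e']
'e': index 3 in ['a', 'c', 'd', 'e'] -> ['e', 'a', 'c', 'd']
'e': index 0 in ['e', 'a', 'c', 'd'] -> ['e', 'a', 'c', 'd']
'a': index 1 in ['e', 'a', 'c', 'd'] -> ['a', 'e', 'c', 'd']


Output: [0, 3, 3, 3, 3, 3, 0, 1]


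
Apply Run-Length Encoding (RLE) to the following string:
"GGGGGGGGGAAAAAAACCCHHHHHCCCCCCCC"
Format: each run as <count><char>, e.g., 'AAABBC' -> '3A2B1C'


Scanning runs left to right:
  i=0: run of 'G' x 9 -> '9G'
  i=9: run of 'A' x 7 -> '7A'
  i=16: run of 'C' x 3 -> '3C'
  i=19: run of 'H' x 5 -> '5H'
  i=24: run of 'C' x 8 -> '8C'

RLE = 9G7A3C5H8C


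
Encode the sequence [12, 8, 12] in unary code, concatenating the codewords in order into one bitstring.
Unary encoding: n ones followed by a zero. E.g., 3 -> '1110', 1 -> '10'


Encode each number as n ones followed by a terminating 0:
  12 -> 1111111111110 (13 bits)
  8 -> 111111110 (9 bits)
  12 -> 1111111111110 (13 bits)
Total length = 13 + 9 + 13 = 35 bits.

Unary([12, 8, 12]) = 11111111111101111111101111111111110 (35 bits)


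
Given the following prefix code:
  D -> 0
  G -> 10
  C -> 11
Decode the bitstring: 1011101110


Decoding step by step:
Bits 10 -> G
Bits 11 -> C
Bits 10 -> G
Bits 11 -> C
Bits 10 -> G


Decoded message: GCGCG


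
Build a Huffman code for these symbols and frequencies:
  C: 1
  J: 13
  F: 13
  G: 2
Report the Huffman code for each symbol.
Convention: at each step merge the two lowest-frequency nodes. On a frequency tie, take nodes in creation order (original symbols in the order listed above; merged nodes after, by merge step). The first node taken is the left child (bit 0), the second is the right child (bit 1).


Huffman tree construction:
Step 1: Merge C(1) + G(2) = 3
Step 2: Merge (C+G)(3) + J(13) = 16
Step 3: Merge F(13) + ((C+G)+J)(16) = 29
Read each symbol's code off the tree from the root (left child = 0, right child = 1).

Codes:
  C: 100 (length 3)
  J: 11 (length 2)
  F: 0 (length 1)
  G: 101 (length 3)
Average code length: 48/29 = 1.6552 bits/symbol


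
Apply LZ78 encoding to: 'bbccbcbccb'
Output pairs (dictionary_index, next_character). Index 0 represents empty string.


LZ78 encoding steps:
Dictionary: {0: ''}
Step 1: w='' (idx 0), next='b' -> output (0, 'b'), add 'b' as idx 1
Step 2: w='b' (idx 1), next='c' -> output (1, 'c'), add 'bc' as idx 2
Step 3: w='' (idx 0), next='c' -> output (0, 'c'), add 'c' as idx 3
Step 4: w='bc' (idx 2), next='b' -> output (2, 'b'), add 'bcb' as idx 4
Step 5: w='c' (idx 3), next='c' -> output (3, 'c'), add 'cc' as idx 5
Step 6: w='b' (idx 1), end of input -> output (1, '')


Encoded: [(0, 'b'), (1, 'c'), (0, 'c'), (2, 'b'), (3, 'c'), (1, '')]


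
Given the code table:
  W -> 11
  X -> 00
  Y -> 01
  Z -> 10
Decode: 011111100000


Decoding:
01 -> Y
11 -> W
11 -> W
10 -> Z
00 -> X
00 -> X


Result: YWWZXX


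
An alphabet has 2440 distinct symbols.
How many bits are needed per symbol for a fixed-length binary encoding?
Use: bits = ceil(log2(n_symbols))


log2(2440) = 11.2527
Bracket: 2^11 = 2048 < 2440 <= 2^12 = 4096
So ceil(log2(2440)) = 12

bits = ceil(log2(2440)) = ceil(11.2527) = 12 bits


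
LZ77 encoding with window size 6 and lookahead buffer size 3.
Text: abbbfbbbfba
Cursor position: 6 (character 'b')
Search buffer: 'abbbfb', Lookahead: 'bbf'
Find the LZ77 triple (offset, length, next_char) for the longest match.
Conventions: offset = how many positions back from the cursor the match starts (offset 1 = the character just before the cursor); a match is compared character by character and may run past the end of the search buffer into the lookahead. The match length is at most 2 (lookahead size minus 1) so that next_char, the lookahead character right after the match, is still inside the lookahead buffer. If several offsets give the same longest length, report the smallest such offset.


Try each offset into the search buffer:
  offset=1 (pos 5, char 'b'): match length 2
  offset=2 (pos 4, char 'f'): match length 0
  offset=3 (pos 3, char 'b'): match length 1
  offset=4 (pos 2, char 'b'): match length 2
  offset=5 (pos 1, char 'b'): match length 2
  offset=6 (pos 0, char 'a'): match length 0
Longest match has length 2, found at offsets 1, 4, 5; take the smallest, offset 1.
next_char = character at position 6 + 2 = 8 -> 'f'

Best match: offset=1, length=2 (matching 'bb' starting at position 5)
LZ77 triple: (1, 2, 'f')


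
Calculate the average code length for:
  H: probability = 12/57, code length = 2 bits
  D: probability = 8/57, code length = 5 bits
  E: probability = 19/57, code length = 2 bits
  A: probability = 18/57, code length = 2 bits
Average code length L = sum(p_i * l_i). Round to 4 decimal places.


Weighted contributions p_i * l_i:
  H: (12/57) * 2 = 24/57
  D: (8/57) * 5 = 40/57
  E: (19/57) * 2 = 38/57
  A: (18/57) * 2 = 36/57
Sum = (24 + 40 + 38 + 36)/57 = 138/57

L = 138/57 = 2.4211 bits/symbol


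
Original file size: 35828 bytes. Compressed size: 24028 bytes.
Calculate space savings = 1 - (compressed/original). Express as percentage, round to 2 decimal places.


ratio = compressed/original = 24028/35828 = 0.670649
savings = 1 - ratio = 1 - 0.670649 = 0.329351
as a percentage: 0.329351 * 100 = 32.94%

Space savings = 1 - 24028/35828 = 32.94%


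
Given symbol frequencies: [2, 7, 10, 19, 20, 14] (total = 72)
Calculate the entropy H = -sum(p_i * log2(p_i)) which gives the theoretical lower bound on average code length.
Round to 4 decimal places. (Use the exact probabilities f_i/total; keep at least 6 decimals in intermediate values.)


Per-symbol terms -p_i * log2(p_i) with p_i = f_i/72:
  p = 2/72 = 0.027778: log2(p) = -5.169925, -p*log2(p) = 0.143609
  p = 7/72 = 0.097222: log2(p) = -3.362570, -p*log2(p) = 0.326917
  p = 10/72 = 0.138889: log2(p) = -2.847997, -p*log2(p) = 0.395555
  p = 19/72 = 0.263889: log2(p) = -1.921997, -p*log2(p) = 0.507194
  p = 20/72 = 0.277778: log2(p) = -1.847997, -p*log2(p) = 0.513332
  p = 14/72 = 0.194444: log2(p) = -2.362570, -p*log2(p) = 0.459389
H = 0.143609 + 0.326917 + 0.395555 + 0.507194 + 0.513332 + 0.459389 = 2.345996

H = 2.346 bits/symbol


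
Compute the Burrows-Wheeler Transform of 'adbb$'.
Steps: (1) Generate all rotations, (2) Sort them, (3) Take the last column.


Rotations (sorted):
  0: $adbb -> last char: b
  1: adbb$ -> last char: $
  2: b$adb -> last char: b
  3: bb$ad -> last char: d
  4: dbb$a -> last char: a


BWT = b$bda


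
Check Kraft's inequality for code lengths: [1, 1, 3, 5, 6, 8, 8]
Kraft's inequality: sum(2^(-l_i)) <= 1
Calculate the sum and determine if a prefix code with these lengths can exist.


Sum = 2^(-1) + 2^(-1) + 2^(-3) + 2^(-5) + 2^(-6) + 2^(-8) + 2^(-8)
    = 0.5 + 0.5 + 0.125 + 0.03125 + 0.015625 + 0.00390625 + 0.00390625
    = 302/256 = 1.1796875
Since 1.1796875 > 1, Kraft's inequality is NOT satisfied.
A prefix code with these lengths CANNOT exist.

Kraft sum = 1.1796875. Not satisfied.


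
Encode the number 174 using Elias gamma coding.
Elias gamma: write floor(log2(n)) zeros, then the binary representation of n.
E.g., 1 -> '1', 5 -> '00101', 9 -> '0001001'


num_bits = floor(log2(174)) + 1 = 8
leading_zeros = num_bits - 1 = 7
binary(174) = 10101110

Elias gamma(174) = '0000000' + '10101110' = 000000010101110 (15 bits)


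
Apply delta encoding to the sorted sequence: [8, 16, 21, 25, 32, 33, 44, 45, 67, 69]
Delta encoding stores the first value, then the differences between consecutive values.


First value: 8
Deltas:
  16 - 8 = 8
  21 - 16 = 5
  25 - 21 = 4
  32 - 25 = 7
  33 - 32 = 1
  44 - 33 = 11
  45 - 44 = 1
  67 - 45 = 22
  69 - 67 = 2


Delta encoded: [8, 8, 5, 4, 7, 1, 11, 1, 22, 2]


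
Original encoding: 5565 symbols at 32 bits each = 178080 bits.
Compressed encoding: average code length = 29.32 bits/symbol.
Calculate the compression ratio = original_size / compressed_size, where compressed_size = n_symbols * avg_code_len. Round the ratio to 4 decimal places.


original_size = n_symbols * orig_bits = 5565 * 32 = 178080 bits
compressed_size = n_symbols * avg_code_len = 5565 * 29.32 = 163165.8 bits
ratio = original_size / compressed_size = 178080 / 163165.8 = 1.0914

Compression ratio = 1.0914


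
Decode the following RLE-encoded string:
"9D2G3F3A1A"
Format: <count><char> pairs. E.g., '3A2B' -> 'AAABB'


Expanding each <count><char> pair:
  9D -> 'DDDDDDDDD'
  2G -> 'GG'
  3F -> 'FFF'
  3A -> 'AAA'
  1A -> 'A'

Decoded = DDDDDDDDDGGFFFAAAA


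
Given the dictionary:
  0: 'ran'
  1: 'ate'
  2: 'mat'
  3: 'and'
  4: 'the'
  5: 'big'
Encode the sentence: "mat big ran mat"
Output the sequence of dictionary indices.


Look up each word in the dictionary:
  'mat' -> 2
  'big' -> 5
  'ran' -> 0
  'mat' -> 2

Encoded: [2, 5, 0, 2]


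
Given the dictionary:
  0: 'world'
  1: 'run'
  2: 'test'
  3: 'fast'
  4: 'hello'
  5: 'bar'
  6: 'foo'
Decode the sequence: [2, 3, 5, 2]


Look up each index in the dictionary:
  2 -> 'test'
  3 -> 'fast'
  5 -> 'bar'
  2 -> 'test'

Decoded: "test fast bar test"


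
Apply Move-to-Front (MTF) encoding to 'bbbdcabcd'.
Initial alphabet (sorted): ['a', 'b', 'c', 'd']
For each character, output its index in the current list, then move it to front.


MTF encoding:
'b': index 1 in ['a', 'b', 'c', 'd'] -> ['b', 'a', 'c', 'd']
'b': index 0 in ['b', 'a', 'c', 'd'] -> ['b', 'a', 'c', 'd']
'b': index 0 in ['b', 'a', 'c', 'd'] -> ['b', 'a', 'c', 'd']
'd': index 3 in ['b', 'a', 'c', 'd'] -> ['d', 'b', 'a', 'c']
'c': index 3 in ['d', 'b', 'a', 'c'] -> ['c', 'd', 'b', 'a']
'a': index 3 in ['c', 'd', 'b', 'a'] -> ['a', 'c', 'd', 'b']
'b': index 3 in ['a', 'c', 'd', 'b'] -> ['b', 'a', 'c', 'd']
'c': index 2 in ['b', 'a', 'c', 'd'] -> ['c', 'b', 'a', 'd']
'd': index 3 in ['c', 'b', 'a', 'd'] -> ['d', 'c', 'b', 'a']


Output: [1, 0, 0, 3, 3, 3, 3, 2, 3]


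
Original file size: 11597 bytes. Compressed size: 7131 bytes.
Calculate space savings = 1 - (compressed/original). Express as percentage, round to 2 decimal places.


ratio = compressed/original = 7131/11597 = 0.6149
savings = 1 - ratio = 1 - 0.6149 = 0.3851
as a percentage: 0.3851 * 100 = 38.51%

Space savings = 1 - 7131/11597 = 38.51%


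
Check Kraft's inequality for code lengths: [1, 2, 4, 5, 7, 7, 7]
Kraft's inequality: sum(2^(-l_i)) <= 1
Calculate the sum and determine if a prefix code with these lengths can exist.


Sum = 2^(-1) + 2^(-2) + 2^(-4) + 2^(-5) + 2^(-7) + 2^(-7) + 2^(-7)
    = 0.5 + 0.25 + 0.0625 + 0.03125 + 0.0078125 + 0.0078125 + 0.0078125
    = 111/128 = 0.8671875
Since 0.8671875 <= 1, Kraft's inequality IS satisfied.
A prefix code with these lengths CAN exist.

Kraft sum = 0.8671875. Satisfied.


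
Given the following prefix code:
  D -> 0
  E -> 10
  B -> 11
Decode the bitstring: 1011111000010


Decoding step by step:
Bits 10 -> E
Bits 11 -> B
Bits 11 -> B
Bits 10 -> E
Bits 0 -> D
Bits 0 -> D
Bits 0 -> D
Bits 10 -> E


Decoded message: EBBEDDDE


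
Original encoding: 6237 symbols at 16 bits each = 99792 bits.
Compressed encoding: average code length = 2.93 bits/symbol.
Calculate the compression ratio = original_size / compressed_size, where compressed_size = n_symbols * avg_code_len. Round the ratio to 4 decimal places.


original_size = n_symbols * orig_bits = 6237 * 16 = 99792 bits
compressed_size = n_symbols * avg_code_len = 6237 * 2.93 = 18274.41 bits
ratio = original_size / compressed_size = 99792 / 18274.41 = 5.4608

Compression ratio = 5.4608


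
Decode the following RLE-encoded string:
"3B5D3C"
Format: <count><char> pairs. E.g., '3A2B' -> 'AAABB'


Expanding each <count><char> pair:
  3B -> 'BBB'
  5D -> 'DDDDD'
  3C -> 'CCC'

Decoded = BBBDDDDDCCC


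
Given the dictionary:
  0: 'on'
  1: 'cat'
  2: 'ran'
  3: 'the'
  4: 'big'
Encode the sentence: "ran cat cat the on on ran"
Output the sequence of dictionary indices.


Look up each word in the dictionary:
  'ran' -> 2
  'cat' -> 1
  'cat' -> 1
  'the' -> 3
  'on' -> 0
  'on' -> 0
  'ran' -> 2

Encoded: [2, 1, 1, 3, 0, 0, 2]


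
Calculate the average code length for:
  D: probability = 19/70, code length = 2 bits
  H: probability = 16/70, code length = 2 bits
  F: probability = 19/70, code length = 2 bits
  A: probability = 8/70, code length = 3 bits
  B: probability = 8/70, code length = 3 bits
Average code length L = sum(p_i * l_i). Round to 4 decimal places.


Weighted contributions p_i * l_i:
  D: (19/70) * 2 = 38/70
  H: (16/70) * 2 = 32/70
  F: (19/70) * 2 = 38/70
  A: (8/70) * 3 = 24/70
  B: (8/70) * 3 = 24/70
Sum = (38 + 32 + 38 + 24 + 24)/70 = 156/70

L = 156/70 = 2.2286 bits/symbol


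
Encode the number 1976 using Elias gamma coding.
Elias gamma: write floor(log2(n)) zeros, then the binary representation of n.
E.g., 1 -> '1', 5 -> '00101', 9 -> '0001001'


num_bits = floor(log2(1976)) + 1 = 11
leading_zeros = num_bits - 1 = 10
binary(1976) = 11110111000

Elias gamma(1976) = '0000000000' + '11110111000' = 000000000011110111000 (21 bits)


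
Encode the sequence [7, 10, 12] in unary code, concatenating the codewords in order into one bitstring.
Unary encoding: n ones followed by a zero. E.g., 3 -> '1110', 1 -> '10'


Encode each number as n ones followed by a terminating 0:
  7 -> 11111110 (8 bits)
  10 -> 11111111110 (11 bits)
  12 -> 1111111111110 (13 bits)
Total length = 8 + 11 + 13 = 32 bits.

Unary([7, 10, 12]) = 11111110111111111101111111111110 (32 bits)


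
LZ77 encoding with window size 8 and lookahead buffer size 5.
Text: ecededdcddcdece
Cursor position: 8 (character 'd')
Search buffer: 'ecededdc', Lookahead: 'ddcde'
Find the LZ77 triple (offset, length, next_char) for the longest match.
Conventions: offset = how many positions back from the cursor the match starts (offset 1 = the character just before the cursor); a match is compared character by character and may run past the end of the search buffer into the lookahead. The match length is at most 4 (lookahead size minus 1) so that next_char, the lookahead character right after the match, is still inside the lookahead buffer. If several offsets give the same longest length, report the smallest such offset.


Try each offset into the search buffer:
  offset=1 (pos 7, char 'c'): match length 0
  offset=2 (pos 6, char 'd'): match length 1
  offset=3 (pos 5, char 'd'): match length 4
  offset=4 (pos 4, char 'e'): match length 0
  offset=5 (pos 3, char 'd'): match length 1
  offset=6 (pos 2, char 'e'): match length 0
  offset=7 (pos 1, char 'c'): match length 0
  offset=8 (pos 0, char 'e'): match length 0
Longest match has length 4 at offset 3.
next_char = character at position 8 + 4 = 12 -> 'e'

Best match: offset=3, length=4 (matching 'ddcd' starting at position 5)
LZ77 triple: (3, 4, 'e')


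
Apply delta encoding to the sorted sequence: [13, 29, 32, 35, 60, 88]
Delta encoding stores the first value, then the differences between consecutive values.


First value: 13
Deltas:
  29 - 13 = 16
  32 - 29 = 3
  35 - 32 = 3
  60 - 35 = 25
  88 - 60 = 28


Delta encoded: [13, 16, 3, 3, 25, 28]


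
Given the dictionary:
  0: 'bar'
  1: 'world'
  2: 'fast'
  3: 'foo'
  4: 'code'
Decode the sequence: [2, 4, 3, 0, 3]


Look up each index in the dictionary:
  2 -> 'fast'
  4 -> 'code'
  3 -> 'foo'
  0 -> 'bar'
  3 -> 'foo'

Decoded: "fast code foo bar foo"


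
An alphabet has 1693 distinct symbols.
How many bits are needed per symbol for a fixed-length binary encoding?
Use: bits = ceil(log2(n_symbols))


log2(1693) = 10.7254
Bracket: 2^10 = 1024 < 1693 <= 2^11 = 2048
So ceil(log2(1693)) = 11

bits = ceil(log2(1693)) = ceil(10.7254) = 11 bits


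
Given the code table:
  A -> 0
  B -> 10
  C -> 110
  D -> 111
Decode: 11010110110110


Decoding:
110 -> C
10 -> B
110 -> C
110 -> C
110 -> C


Result: CBCCC


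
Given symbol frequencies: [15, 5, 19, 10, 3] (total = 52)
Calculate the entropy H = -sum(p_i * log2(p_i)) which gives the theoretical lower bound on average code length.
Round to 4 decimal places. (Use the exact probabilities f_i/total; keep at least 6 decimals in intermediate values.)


Per-symbol terms -p_i * log2(p_i) with p_i = f_i/52:
  p = 15/52 = 0.288462: log2(p) = -1.793549, -p*log2(p) = 0.517370
  p = 5/52 = 0.096154: log2(p) = -3.378512, -p*log2(p) = 0.324857
  p = 19/52 = 0.365385: log2(p) = -1.452512, -p*log2(p) = 0.530726
  p = 10/52 = 0.192308: log2(p) = -2.378512, -p*log2(p) = 0.457406
  p = 3/52 = 0.057692: log2(p) = -4.115477, -p*log2(p) = 0.237431
H = 0.517370 + 0.324857 + 0.530726 + 0.457406 + 0.237431 = 2.067790

H = 2.0678 bits/symbol


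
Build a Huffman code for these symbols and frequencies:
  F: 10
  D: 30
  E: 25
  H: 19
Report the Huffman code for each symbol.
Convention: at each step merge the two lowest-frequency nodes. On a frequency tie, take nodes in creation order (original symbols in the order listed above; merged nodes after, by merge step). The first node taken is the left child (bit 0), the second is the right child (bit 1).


Huffman tree construction:
Step 1: Merge F(10) + H(19) = 29
Step 2: Merge E(25) + (F+H)(29) = 54
Step 3: Merge D(30) + (E+(F+H))(54) = 84
Read each symbol's code off the tree from the root (left child = 0, right child = 1).

Codes:
  F: 110 (length 3)
  D: 0 (length 1)
  E: 10 (length 2)
  H: 111 (length 3)
Average code length: 167/84 = 1.9881 bits/symbol


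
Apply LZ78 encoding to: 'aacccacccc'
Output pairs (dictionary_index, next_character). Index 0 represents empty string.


LZ78 encoding steps:
Dictionary: {0: ''}
Step 1: w='' (idx 0), next='a' -> output (0, 'a'), add 'a' as idx 1
Step 2: w='a' (idx 1), next='c' -> output (1, 'c'), add 'ac' as idx 2
Step 3: w='' (idx 0), next='c' -> output (0, 'c'), add 'c' as idx 3
Step 4: w='c' (idx 3), next='a' -> output (3, 'a'), add 'ca' as idx 4
Step 5: w='c' (idx 3), next='c' -> output (3, 'c'), add 'cc' as idx 5
Step 6: w='cc' (idx 5), end of input -> output (5, '')


Encoded: [(0, 'a'), (1, 'c'), (0, 'c'), (3, 'a'), (3, 'c'), (5, '')]


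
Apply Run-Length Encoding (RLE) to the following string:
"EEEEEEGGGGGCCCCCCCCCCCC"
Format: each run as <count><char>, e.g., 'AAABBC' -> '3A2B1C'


Scanning runs left to right:
  i=0: run of 'E' x 6 -> '6E'
  i=6: run of 'G' x 5 -> '5G'
  i=11: run of 'C' x 12 -> '12C'

RLE = 6E5G12C


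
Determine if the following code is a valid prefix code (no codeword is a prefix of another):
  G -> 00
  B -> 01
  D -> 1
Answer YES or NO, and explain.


Checking each pair (does one codeword prefix another?):
  G='00' vs B='01': no prefix
  G='00' vs D='1': no prefix
  B='01' vs G='00': no prefix
  B='01' vs D='1': no prefix
  D='1' vs G='00': no prefix
  D='1' vs B='01': no prefix
No violation found over all pairs.

YES -- this is a valid prefix code. No codeword is a prefix of any other codeword.


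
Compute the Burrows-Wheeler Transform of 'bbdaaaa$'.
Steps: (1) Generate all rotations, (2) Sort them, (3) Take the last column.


Rotations (sorted):
  0: $bbdaaaa -> last char: a
  1: a$bbdaaa -> last char: a
  2: aa$bbdaa -> last char: a
  3: aaa$bbda -> last char: a
  4: aaaa$bbd -> last char: d
  5: bbdaaaa$ -> last char: $
  6: bdaaaa$b -> last char: b
  7: daaaa$bb -> last char: b


BWT = aaaad$bb


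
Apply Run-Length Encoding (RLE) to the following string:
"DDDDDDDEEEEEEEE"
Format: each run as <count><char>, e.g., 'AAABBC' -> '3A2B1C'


Scanning runs left to right:
  i=0: run of 'D' x 7 -> '7D'
  i=7: run of 'E' x 8 -> '8E'

RLE = 7D8E


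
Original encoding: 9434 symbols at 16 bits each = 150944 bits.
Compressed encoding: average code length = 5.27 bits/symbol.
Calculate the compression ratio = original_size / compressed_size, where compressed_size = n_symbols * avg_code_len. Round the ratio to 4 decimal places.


original_size = n_symbols * orig_bits = 9434 * 16 = 150944 bits
compressed_size = n_symbols * avg_code_len = 9434 * 5.27 = 49717.18 bits
ratio = original_size / compressed_size = 150944 / 49717.18 = 3.0361

Compression ratio = 3.0361


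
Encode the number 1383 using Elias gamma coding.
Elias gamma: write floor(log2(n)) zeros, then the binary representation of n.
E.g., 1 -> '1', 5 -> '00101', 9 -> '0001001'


num_bits = floor(log2(1383)) + 1 = 11
leading_zeros = num_bits - 1 = 10
binary(1383) = 10101100111

Elias gamma(1383) = '0000000000' + '10101100111' = 000000000010101100111 (21 bits)


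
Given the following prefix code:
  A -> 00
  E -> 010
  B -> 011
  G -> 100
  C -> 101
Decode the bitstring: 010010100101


Decoding step by step:
Bits 010 -> E
Bits 010 -> E
Bits 100 -> G
Bits 101 -> C


Decoded message: EEGC


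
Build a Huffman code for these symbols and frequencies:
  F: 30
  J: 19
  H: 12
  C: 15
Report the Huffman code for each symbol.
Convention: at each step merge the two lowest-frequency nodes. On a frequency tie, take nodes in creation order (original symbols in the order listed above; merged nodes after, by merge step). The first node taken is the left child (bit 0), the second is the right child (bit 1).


Huffman tree construction:
Step 1: Merge H(12) + C(15) = 27
Step 2: Merge J(19) + (H+C)(27) = 46
Step 3: Merge F(30) + (J+(H+C))(46) = 76
Read each symbol's code off the tree from the root (left child = 0, right child = 1).

Codes:
  F: 0 (length 1)
  J: 10 (length 2)
  H: 110 (length 3)
  C: 111 (length 3)
Average code length: 149/76 = 1.9605 bits/symbol


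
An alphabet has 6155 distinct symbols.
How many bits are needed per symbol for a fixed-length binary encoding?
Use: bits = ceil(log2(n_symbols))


log2(6155) = 12.5875
Bracket: 2^12 = 4096 < 6155 <= 2^13 = 8192
So ceil(log2(6155)) = 13

bits = ceil(log2(6155)) = ceil(12.5875) = 13 bits


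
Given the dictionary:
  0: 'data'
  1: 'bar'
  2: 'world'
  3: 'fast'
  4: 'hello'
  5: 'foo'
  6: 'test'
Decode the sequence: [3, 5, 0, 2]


Look up each index in the dictionary:
  3 -> 'fast'
  5 -> 'foo'
  0 -> 'data'
  2 -> 'world'

Decoded: "fast foo data world"


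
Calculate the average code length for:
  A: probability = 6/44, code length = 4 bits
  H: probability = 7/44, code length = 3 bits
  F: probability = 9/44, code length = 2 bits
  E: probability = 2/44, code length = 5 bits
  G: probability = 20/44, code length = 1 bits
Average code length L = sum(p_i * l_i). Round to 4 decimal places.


Weighted contributions p_i * l_i:
  A: (6/44) * 4 = 24/44
  H: (7/44) * 3 = 21/44
  F: (9/44) * 2 = 18/44
  E: (2/44) * 5 = 10/44
  G: (20/44) * 1 = 20/44
Sum = (24 + 21 + 18 + 10 + 20)/44 = 93/44

L = 93/44 = 2.1136 bits/symbol


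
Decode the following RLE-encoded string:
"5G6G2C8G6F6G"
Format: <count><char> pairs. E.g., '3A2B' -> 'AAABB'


Expanding each <count><char> pair:
  5G -> 'GGGGG'
  6G -> 'GGGGGG'
  2C -> 'CC'
  8G -> 'GGGGGGGG'
  6F -> 'FFFFFF'
  6G -> 'GGGGGG'

Decoded = GGGGGGGGGGGCCGGGGGGGGFFFFFFGGGGGG


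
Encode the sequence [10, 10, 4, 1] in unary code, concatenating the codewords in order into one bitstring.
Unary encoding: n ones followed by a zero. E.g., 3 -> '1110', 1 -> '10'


Encode each number as n ones followed by a terminating 0:
  10 -> 11111111110 (11 bits)
  10 -> 11111111110 (11 bits)
  4 -> 11110 (5 bits)
  1 -> 10 (2 bits)
Total length = 11 + 11 + 5 + 2 = 29 bits.

Unary([10, 10, 4, 1]) = 11111111110111111111101111010 (29 bits)


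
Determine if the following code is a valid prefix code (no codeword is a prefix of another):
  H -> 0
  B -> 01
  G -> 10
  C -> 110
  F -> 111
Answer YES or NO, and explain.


Checking each pair (does one codeword prefix another?):
  H='0' vs B='01': prefix -- VIOLATION

NO -- this is NOT a valid prefix code. H (0) is a prefix of B (01).


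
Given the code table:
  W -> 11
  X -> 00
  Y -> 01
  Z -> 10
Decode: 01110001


Decoding:
01 -> Y
11 -> W
00 -> X
01 -> Y


Result: YWXY


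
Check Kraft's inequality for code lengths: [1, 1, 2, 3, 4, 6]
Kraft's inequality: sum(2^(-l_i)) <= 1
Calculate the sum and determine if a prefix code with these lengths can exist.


Sum = 2^(-1) + 2^(-1) + 2^(-2) + 2^(-3) + 2^(-4) + 2^(-6)
    = 0.5 + 0.5 + 0.25 + 0.125 + 0.0625 + 0.015625
    = 93/64 = 1.453125
Since 1.453125 > 1, Kraft's inequality is NOT satisfied.
A prefix code with these lengths CANNOT exist.

Kraft sum = 1.453125. Not satisfied.


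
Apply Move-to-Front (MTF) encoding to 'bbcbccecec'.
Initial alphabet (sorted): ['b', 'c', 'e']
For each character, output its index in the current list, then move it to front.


MTF encoding:
'b': index 0 in ['b', 'c', 'e'] -> ['b', 'c', 'e']
'b': index 0 in ['b', 'c', 'e'] -> ['b', 'c', 'e']
'c': index 1 in ['b', 'c', 'e'] -> ['c', 'b', 'e']
'b': index 1 in ['c', 'b', 'e'] -> ['b', 'c', 'e']
'c': index 1 in ['b', 'c', 'e'] -> ['c', 'b', 'e']
'c': index 0 in ['c', 'b', 'e'] -> ['c', 'b', 'e']
'e': index 2 in ['c', 'b', 'e'] -> ['e', 'c', 'b']
'c': index 1 in ['e', 'c', 'b'] -> ['c', 'e', 'b']
'e': index 1 in ['c', 'e', 'b'] -> ['e', 'c', 'b']
'c': index 1 in ['e', 'c', 'b'] -> ['c', 'e', 'b']


Output: [0, 0, 1, 1, 1, 0, 2, 1, 1, 1]


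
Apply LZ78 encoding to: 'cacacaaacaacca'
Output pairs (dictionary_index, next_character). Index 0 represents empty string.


LZ78 encoding steps:
Dictionary: {0: ''}
Step 1: w='' (idx 0), next='c' -> output (0, 'c'), add 'c' as idx 1
Step 2: w='' (idx 0), next='a' -> output (0, 'a'), add 'a' as idx 2
Step 3: w='c' (idx 1), next='a' -> output (1, 'a'), add 'ca' as idx 3
Step 4: w='ca' (idx 3), next='a' -> output (3, 'a'), add 'caa' as idx 4
Step 5: w='a' (idx 2), next='c' -> output (2, 'c'), add 'ac' as idx 5
Step 6: w='a' (idx 2), next='a' -> output (2, 'a'), add 'aa' as idx 6
Step 7: w='c' (idx 1), next='c' -> output (1, 'c'), add 'cc' as idx 7
Step 8: w='a' (idx 2), end of input -> output (2, '')


Encoded: [(0, 'c'), (0, 'a'), (1, 'a'), (3, 'a'), (2, 'c'), (2, 'a'), (1, 'c'), (2, '')]


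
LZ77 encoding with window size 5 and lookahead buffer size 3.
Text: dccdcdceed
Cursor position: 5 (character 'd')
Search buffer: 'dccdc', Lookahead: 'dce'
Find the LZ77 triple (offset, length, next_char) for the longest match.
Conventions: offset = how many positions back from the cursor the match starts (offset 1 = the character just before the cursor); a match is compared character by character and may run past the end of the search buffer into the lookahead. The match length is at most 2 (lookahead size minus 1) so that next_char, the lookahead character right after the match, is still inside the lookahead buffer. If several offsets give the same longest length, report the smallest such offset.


Try each offset into the search buffer:
  offset=1 (pos 4, char 'c'): match length 0
  offset=2 (pos 3, char 'd'): match length 2
  offset=3 (pos 2, char 'c'): match length 0
  offset=4 (pos 1, char 'c'): match length 0
  offset=5 (pos 0, char 'd'): match length 2
Longest match has length 2, found at offsets 2, 5; take the smallest, offset 2.
next_char = character at position 5 + 2 = 7 -> 'e'

Best match: offset=2, length=2 (matching 'dc' starting at position 3)
LZ77 triple: (2, 2, 'e')


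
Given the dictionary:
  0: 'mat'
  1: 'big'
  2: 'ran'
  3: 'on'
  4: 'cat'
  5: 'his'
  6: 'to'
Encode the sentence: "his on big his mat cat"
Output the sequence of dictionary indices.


Look up each word in the dictionary:
  'his' -> 5
  'on' -> 3
  'big' -> 1
  'his' -> 5
  'mat' -> 0
  'cat' -> 4

Encoded: [5, 3, 1, 5, 0, 4]


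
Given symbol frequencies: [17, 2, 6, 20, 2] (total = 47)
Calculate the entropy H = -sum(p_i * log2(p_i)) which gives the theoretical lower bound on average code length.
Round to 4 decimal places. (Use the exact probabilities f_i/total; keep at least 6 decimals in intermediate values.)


Per-symbol terms -p_i * log2(p_i) with p_i = f_i/47:
  p = 17/47 = 0.361702: log2(p) = -1.467126, -p*log2(p) = 0.530663
  p = 2/47 = 0.042553: log2(p) = -4.554589, -p*log2(p) = 0.193812
  p = 6/47 = 0.127660: log2(p) = -2.969626, -p*log2(p) = 0.379101
  p = 20/47 = 0.425532: log2(p) = -1.232661, -p*log2(p) = 0.524536
  p = 2/47 = 0.042553: log2(p) = -4.554589, -p*log2(p) = 0.193812
H = 0.530663 + 0.193812 + 0.379101 + 0.524536 + 0.193812 = 1.821924

H = 1.8219 bits/symbol


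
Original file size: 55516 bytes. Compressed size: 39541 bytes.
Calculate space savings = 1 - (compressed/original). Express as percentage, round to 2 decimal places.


ratio = compressed/original = 39541/55516 = 0.712245
savings = 1 - ratio = 1 - 0.712245 = 0.287755
as a percentage: 0.287755 * 100 = 28.78%

Space savings = 1 - 39541/55516 = 28.78%


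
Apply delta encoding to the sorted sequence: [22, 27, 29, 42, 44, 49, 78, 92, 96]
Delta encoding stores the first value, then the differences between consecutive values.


First value: 22
Deltas:
  27 - 22 = 5
  29 - 27 = 2
  42 - 29 = 13
  44 - 42 = 2
  49 - 44 = 5
  78 - 49 = 29
  92 - 78 = 14
  96 - 92 = 4


Delta encoded: [22, 5, 2, 13, 2, 5, 29, 14, 4]


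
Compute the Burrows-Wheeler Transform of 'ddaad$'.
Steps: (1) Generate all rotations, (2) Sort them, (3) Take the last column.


Rotations (sorted):
  0: $ddaad -> last char: d
  1: aad$dd -> last char: d
  2: ad$dda -> last char: a
  3: d$ddaa -> last char: a
  4: daad$d -> last char: d
  5: ddaad$ -> last char: $


BWT = ddaad$


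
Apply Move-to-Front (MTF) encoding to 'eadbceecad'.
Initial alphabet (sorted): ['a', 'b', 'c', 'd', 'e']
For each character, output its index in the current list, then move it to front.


MTF encoding:
'e': index 4 in ['a', 'b', 'c', 'd', 'e'] -> ['e', 'a', 'b', 'c', 'd']
'a': index 1 in ['e', 'a', 'b', 'c', 'd'] -> ['a', 'e', 'b', 'c', 'd']
'd': index 4 in ['a', 'e', 'b', 'c', 'd'] -> ['d', 'a', 'e', 'b', 'c']
'b': index 3 in ['d', 'a', 'e', 'b', 'c'] -> ['b', 'd', 'a', 'e', 'c']
'c': index 4 in ['b', 'd', 'a', 'e', 'c'] -> ['c', 'b', 'd', 'a', 'e']
'e': index 4 in ['c', 'b', 'd', 'a', 'e'] -> ['e', 'c', 'b', 'd', 'a']
'e': index 0 in ['e', 'c', 'b', 'd', 'a'] -> ['e', 'c', 'b', 'd', 'a']
'c': index 1 in ['e', 'c', 'b', 'd', 'a'] -> ['c', 'e', 'b', 'd', 'a']
'a': index 4 in ['c', 'e', 'b', 'd', 'a'] -> ['a', 'c', 'e', 'b', 'd']
'd': index 4 in ['a', 'c', 'e', 'b', 'd'] -> ['d', 'a', 'c', 'e', 'b']


Output: [4, 1, 4, 3, 4, 4, 0, 1, 4, 4]


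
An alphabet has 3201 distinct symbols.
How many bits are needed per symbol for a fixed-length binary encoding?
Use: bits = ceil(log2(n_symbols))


log2(3201) = 11.6443
Bracket: 2^11 = 2048 < 3201 <= 2^12 = 4096
So ceil(log2(3201)) = 12

bits = ceil(log2(3201)) = ceil(11.6443) = 12 bits


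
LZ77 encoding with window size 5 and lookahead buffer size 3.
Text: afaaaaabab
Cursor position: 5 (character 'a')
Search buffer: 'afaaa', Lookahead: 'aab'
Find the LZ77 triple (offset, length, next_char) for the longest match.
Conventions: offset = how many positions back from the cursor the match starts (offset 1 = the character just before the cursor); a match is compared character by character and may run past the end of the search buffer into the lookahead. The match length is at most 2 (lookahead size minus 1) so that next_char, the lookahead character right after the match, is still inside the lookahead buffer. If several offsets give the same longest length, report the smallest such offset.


Try each offset into the search buffer:
  offset=1 (pos 4, char 'a'): match length 2
  offset=2 (pos 3, char 'a'): match length 2
  offset=3 (pos 2, char 'a'): match length 2
  offset=4 (pos 1, char 'f'): match length 0
  offset=5 (pos 0, char 'a'): match length 1
Longest match has length 2, found at offsets 1, 2, 3; take the smallest, offset 1.
next_char = character at position 5 + 2 = 7 -> 'b'

Best match: offset=1, length=2 (matching 'aa' starting at position 4)
LZ77 triple: (1, 2, 'b')


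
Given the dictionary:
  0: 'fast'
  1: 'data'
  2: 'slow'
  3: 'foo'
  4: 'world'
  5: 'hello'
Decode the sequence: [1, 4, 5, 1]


Look up each index in the dictionary:
  1 -> 'data'
  4 -> 'world'
  5 -> 'hello'
  1 -> 'data'

Decoded: "data world hello data"


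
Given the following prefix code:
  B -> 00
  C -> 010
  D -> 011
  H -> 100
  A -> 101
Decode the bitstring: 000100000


Decoding step by step:
Bits 00 -> B
Bits 010 -> C
Bits 00 -> B
Bits 00 -> B


Decoded message: BCBB


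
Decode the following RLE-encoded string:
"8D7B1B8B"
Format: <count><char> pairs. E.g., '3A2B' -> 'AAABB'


Expanding each <count><char> pair:
  8D -> 'DDDDDDDD'
  7B -> 'BBBBBBB'
  1B -> 'B'
  8B -> 'BBBBBBBB'

Decoded = DDDDDDDDBBBBBBBBBBBBBBBB


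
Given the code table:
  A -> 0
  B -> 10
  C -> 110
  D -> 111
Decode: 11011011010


Decoding:
110 -> C
110 -> C
110 -> C
10 -> B


Result: CCCB


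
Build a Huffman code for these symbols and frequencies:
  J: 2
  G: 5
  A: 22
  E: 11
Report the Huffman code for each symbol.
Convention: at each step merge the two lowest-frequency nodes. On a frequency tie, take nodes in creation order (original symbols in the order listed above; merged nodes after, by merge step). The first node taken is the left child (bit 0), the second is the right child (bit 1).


Huffman tree construction:
Step 1: Merge J(2) + G(5) = 7
Step 2: Merge (J+G)(7) + E(11) = 18
Step 3: Merge ((J+G)+E)(18) + A(22) = 40
Read each symbol's code off the tree from the root (left child = 0, right child = 1).

Codes:
  J: 000 (length 3)
  G: 001 (length 3)
  A: 1 (length 1)
  E: 01 (length 2)
Average code length: 65/40 = 1.6250 bits/symbol


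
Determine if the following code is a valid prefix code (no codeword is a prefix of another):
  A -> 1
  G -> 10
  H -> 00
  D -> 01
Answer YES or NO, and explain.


Checking each pair (does one codeword prefix another?):
  A='1' vs G='10': prefix -- VIOLATION

NO -- this is NOT a valid prefix code. A (1) is a prefix of G (10).


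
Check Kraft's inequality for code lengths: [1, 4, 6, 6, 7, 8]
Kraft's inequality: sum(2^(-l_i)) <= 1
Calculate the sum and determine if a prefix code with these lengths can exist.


Sum = 2^(-1) + 2^(-4) + 2^(-6) + 2^(-6) + 2^(-7) + 2^(-8)
    = 0.5 + 0.0625 + 0.015625 + 0.015625 + 0.0078125 + 0.00390625
    = 155/256 = 0.60546875
Since 0.60546875 <= 1, Kraft's inequality IS satisfied.
A prefix code with these lengths CAN exist.

Kraft sum = 0.60546875. Satisfied.


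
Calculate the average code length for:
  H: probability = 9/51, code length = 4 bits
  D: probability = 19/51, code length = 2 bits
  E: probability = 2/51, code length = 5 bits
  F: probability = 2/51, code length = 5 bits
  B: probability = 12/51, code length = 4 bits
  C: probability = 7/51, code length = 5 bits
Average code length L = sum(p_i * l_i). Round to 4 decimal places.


Weighted contributions p_i * l_i:
  H: (9/51) * 4 = 36/51
  D: (19/51) * 2 = 38/51
  E: (2/51) * 5 = 10/51
  F: (2/51) * 5 = 10/51
  B: (12/51) * 4 = 48/51
  C: (7/51) * 5 = 35/51
Sum = (36 + 38 + 10 + 10 + 48 + 35)/51 = 177/51

L = 177/51 = 3.4706 bits/symbol


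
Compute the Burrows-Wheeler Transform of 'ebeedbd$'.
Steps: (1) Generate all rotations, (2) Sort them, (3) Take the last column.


Rotations (sorted):
  0: $ebeedbd -> last char: d
  1: bd$ebeed -> last char: d
  2: beedbd$e -> last char: e
  3: d$ebeedb -> last char: b
  4: dbd$ebee -> last char: e
  5: ebeedbd$ -> last char: $
  6: edbd$ebe -> last char: e
  7: eedbd$eb -> last char: b


BWT = ddebe$eb


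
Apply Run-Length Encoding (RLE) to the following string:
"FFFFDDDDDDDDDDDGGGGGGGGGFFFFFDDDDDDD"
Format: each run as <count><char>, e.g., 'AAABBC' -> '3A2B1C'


Scanning runs left to right:
  i=0: run of 'F' x 4 -> '4F'
  i=4: run of 'D' x 11 -> '11D'
  i=15: run of 'G' x 9 -> '9G'
  i=24: run of 'F' x 5 -> '5F'
  i=29: run of 'D' x 7 -> '7D'

RLE = 4F11D9G5F7D


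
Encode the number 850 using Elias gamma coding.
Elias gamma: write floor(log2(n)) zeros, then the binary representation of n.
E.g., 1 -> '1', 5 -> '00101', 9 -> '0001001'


num_bits = floor(log2(850)) + 1 = 10
leading_zeros = num_bits - 1 = 9
binary(850) = 1101010010

Elias gamma(850) = '000000000' + '1101010010' = 0000000001101010010 (19 bits)


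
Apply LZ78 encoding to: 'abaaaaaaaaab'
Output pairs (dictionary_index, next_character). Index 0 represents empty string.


LZ78 encoding steps:
Dictionary: {0: ''}
Step 1: w='' (idx 0), next='a' -> output (0, 'a'), add 'a' as idx 1
Step 2: w='' (idx 0), next='b' -> output (0, 'b'), add 'b' as idx 2
Step 3: w='a' (idx 1), next='a' -> output (1, 'a'), add 'aa' as idx 3
Step 4: w='aa' (idx 3), next='a' -> output (3, 'a'), add 'aaa' as idx 4
Step 5: w='aaa' (idx 4), next='a' -> output (4, 'a'), add 'aaaa' as idx 5
Step 6: w='b' (idx 2), end of input -> output (2, '')


Encoded: [(0, 'a'), (0, 'b'), (1, 'a'), (3, 'a'), (4, 'a'), (2, '')]


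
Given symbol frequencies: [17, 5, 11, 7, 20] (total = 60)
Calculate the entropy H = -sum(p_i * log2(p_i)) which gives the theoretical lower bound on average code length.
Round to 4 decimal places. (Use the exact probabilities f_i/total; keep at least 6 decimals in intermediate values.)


Per-symbol terms -p_i * log2(p_i) with p_i = f_i/60:
  p = 17/60 = 0.283333: log2(p) = -1.819428, -p*log2(p) = 0.515505
  p = 5/60 = 0.083333: log2(p) = -3.584963, -p*log2(p) = 0.298747
  p = 11/60 = 0.183333: log2(p) = -2.447459, -p*log2(p) = 0.448701
  p = 7/60 = 0.116667: log2(p) = -3.099536, -p*log2(p) = 0.361612
  p = 20/60 = 0.333333: log2(p) = -1.584963, -p*log2(p) = 0.528321
H = 0.515505 + 0.298747 + 0.448701 + 0.361612 + 0.528321 = 2.152886

H = 2.1529 bits/symbol


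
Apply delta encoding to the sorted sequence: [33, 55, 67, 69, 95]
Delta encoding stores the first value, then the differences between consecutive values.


First value: 33
Deltas:
  55 - 33 = 22
  67 - 55 = 12
  69 - 67 = 2
  95 - 69 = 26


Delta encoded: [33, 22, 12, 2, 26]


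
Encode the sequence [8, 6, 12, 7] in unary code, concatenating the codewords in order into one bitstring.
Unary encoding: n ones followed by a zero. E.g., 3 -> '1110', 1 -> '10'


Encode each number as n ones followed by a terminating 0:
  8 -> 111111110 (9 bits)
  6 -> 1111110 (7 bits)
  12 -> 1111111111110 (13 bits)
  7 -> 11111110 (8 bits)
Total length = 9 + 7 + 13 + 8 = 37 bits.

Unary([8, 6, 12, 7]) = 1111111101111110111111111111011111110 (37 bits)


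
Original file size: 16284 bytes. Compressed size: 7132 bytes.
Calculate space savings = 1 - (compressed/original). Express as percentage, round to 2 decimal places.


ratio = compressed/original = 7132/16284 = 0.437976
savings = 1 - ratio = 1 - 0.437976 = 0.562024
as a percentage: 0.562024 * 100 = 56.2%

Space savings = 1 - 7132/16284 = 56.2%


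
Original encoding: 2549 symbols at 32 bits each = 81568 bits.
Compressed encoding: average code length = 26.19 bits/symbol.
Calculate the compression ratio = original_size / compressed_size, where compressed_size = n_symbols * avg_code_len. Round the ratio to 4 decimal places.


original_size = n_symbols * orig_bits = 2549 * 32 = 81568 bits
compressed_size = n_symbols * avg_code_len = 2549 * 26.19 = 66758.31 bits
ratio = original_size / compressed_size = 81568 / 66758.31 = 1.2218

Compression ratio = 1.2218


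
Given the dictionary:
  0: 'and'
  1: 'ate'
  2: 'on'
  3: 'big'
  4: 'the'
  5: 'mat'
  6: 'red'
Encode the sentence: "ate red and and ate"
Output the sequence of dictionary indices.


Look up each word in the dictionary:
  'ate' -> 1
  'red' -> 6
  'and' -> 0
  'and' -> 0
  'ate' -> 1

Encoded: [1, 6, 0, 0, 1]


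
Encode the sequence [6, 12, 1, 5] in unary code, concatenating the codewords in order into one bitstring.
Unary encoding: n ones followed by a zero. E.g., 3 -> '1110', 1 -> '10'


Encode each number as n ones followed by a terminating 0:
  6 -> 1111110 (7 bits)
  12 -> 1111111111110 (13 bits)
  1 -> 10 (2 bits)
  5 -> 111110 (6 bits)
Total length = 7 + 13 + 2 + 6 = 28 bits.

Unary([6, 12, 1, 5]) = 1111110111111111111010111110 (28 bits)
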